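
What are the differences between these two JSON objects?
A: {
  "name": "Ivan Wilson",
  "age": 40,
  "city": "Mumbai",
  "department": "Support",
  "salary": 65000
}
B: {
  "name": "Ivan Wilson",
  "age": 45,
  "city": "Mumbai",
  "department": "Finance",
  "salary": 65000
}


Comparing each field (in key order):
  name: same
  age: DIFFERENT
  city: same
  department: DIFFERENT
  salary: same
Differences:
  age: 40 -> 45
  department: Support -> Finance

2 field(s) changed

2 changes: age, department


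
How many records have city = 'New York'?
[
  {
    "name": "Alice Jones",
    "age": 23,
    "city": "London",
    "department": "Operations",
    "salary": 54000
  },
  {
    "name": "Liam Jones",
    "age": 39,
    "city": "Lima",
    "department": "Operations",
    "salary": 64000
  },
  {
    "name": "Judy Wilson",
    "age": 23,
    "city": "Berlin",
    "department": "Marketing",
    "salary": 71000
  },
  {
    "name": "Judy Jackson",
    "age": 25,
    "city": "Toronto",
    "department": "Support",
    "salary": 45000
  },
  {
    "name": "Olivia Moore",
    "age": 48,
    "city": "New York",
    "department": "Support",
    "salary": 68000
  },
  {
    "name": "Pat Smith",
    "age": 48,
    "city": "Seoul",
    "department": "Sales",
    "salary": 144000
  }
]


Data: 6 records
Condition: city = 'New York'

Checking each record:
  Alice Jones: London
  Liam Jones: Lima
  Judy Wilson: Berlin
  Judy Jackson: Toronto
  Olivia Moore: New York MATCH
  Pat Smith: Seoul

Count: 1

1


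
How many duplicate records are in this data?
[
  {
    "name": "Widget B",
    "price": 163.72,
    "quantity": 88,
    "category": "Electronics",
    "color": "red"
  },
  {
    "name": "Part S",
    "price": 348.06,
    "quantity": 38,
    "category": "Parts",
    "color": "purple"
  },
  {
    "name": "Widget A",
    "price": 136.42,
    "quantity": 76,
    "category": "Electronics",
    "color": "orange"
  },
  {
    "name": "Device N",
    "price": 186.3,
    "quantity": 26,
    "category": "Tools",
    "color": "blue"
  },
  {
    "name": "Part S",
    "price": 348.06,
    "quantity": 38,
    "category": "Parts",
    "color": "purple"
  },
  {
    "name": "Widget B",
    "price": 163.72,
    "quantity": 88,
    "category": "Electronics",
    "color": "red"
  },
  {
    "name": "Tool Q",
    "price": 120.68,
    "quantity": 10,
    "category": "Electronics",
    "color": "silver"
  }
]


Checking 7 records for duplicates:

  Row 1: Widget B ($163.72, qty 88)
  Row 2: Part S ($348.06, qty 38)
  Row 3: Widget A ($136.42, qty 76)
  Row 4: Device N ($186.3, qty 26)
  Row 5: Part S ($348.06, qty 38) <-- DUPLICATE
  Row 6: Widget B ($163.72, qty 88) <-- DUPLICATE
  Row 7: Tool Q ($120.68, qty 10)

Duplicates found: 2
Unique records: 5

2 duplicates, 5 unique


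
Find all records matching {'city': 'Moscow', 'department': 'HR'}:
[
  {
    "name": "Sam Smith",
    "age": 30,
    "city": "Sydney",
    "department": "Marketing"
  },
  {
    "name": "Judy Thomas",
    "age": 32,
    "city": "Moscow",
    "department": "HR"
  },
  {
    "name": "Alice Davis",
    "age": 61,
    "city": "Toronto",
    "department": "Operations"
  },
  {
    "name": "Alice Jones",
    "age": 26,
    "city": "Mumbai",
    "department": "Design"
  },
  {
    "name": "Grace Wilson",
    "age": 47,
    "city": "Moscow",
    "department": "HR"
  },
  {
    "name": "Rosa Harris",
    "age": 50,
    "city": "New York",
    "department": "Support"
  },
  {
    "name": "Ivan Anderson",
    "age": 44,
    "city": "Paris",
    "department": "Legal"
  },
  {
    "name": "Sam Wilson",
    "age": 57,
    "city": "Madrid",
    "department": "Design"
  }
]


Search criteria: {'city': 'Moscow', 'department': 'HR'}

Checking 8 records:
  Sam Smith: {city: Sydney, department: Marketing}
  Judy Thomas: {city: Moscow, department: HR} <-- MATCH
  Alice Davis: {city: Toronto, department: Operations}
  Alice Jones: {city: Mumbai, department: Design}
  Grace Wilson: {city: Moscow, department: HR} <-- MATCH
  Rosa Harris: {city: New York, department: Support}
  Ivan Anderson: {city: Paris, department: Legal}
  Sam Wilson: {city: Madrid, department: Design}

Matches: ["Judy Thomas", "Grace Wilson"]

["Judy Thomas", "Grace Wilson"]


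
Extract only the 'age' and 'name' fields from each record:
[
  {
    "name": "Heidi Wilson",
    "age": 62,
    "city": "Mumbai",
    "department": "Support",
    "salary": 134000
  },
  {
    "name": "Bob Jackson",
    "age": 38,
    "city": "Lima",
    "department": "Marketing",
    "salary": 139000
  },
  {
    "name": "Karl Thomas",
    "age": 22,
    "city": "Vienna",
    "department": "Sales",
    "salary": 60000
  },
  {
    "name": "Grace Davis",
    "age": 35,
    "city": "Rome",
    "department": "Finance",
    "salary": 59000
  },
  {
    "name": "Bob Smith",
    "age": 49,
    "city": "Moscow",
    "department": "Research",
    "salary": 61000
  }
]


Original: 5 records with fields: name, age, city, department, salary
Keep: ['age', 'name']
Drop: ['city', 'department', 'salary']
Result: 5 records, 2 fields each

[
  {
    "age": 62,
    "name": "Heidi Wilson"
  },
  {
    "age": 38,
    "name": "Bob Jackson"
  },
  {
    "age": 22,
    "name": "Karl Thomas"
  },
  {
    "age": 35,
    "name": "Grace Davis"
  },
  {
    "age": 49,
    "name": "Bob Smith"
  }
]


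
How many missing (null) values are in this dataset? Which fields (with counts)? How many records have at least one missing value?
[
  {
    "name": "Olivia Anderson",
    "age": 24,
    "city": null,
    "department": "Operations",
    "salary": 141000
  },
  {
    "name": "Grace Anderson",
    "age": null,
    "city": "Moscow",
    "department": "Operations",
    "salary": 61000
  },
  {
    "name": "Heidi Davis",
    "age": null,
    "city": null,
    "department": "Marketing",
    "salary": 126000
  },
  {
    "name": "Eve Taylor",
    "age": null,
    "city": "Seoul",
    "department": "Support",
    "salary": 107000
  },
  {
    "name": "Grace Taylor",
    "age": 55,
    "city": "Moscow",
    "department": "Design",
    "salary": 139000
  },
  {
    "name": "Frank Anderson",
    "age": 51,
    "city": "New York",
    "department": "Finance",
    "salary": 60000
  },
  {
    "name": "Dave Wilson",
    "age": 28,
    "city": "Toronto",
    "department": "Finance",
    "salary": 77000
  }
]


Checking for missing (null) values in 7 records:

  Olivia Anderson: city
  Grace Anderson: age
  Heidi Davis: age, city
  Eve Taylor: age
  Grace Taylor: complete
  Frank Anderson: complete
  Dave Wilson: complete

Per field:
  name: 0 missing
  age: 3 missing
  city: 2 missing
  department: 0 missing
  salary: 0 missing

Total missing values: 5
Records with any missing: 4

5 missing values (age: 3, city: 2); 4 incomplete records


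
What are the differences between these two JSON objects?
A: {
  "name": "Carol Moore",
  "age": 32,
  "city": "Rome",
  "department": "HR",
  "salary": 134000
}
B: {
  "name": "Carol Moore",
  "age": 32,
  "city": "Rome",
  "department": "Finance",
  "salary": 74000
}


Comparing each field (in key order):
  name: same
  age: same
  city: same
  department: DIFFERENT
  salary: DIFFERENT
Differences:
  department: HR -> Finance
  salary: 134000 -> 74000

2 field(s) changed

2 changes: department, salary


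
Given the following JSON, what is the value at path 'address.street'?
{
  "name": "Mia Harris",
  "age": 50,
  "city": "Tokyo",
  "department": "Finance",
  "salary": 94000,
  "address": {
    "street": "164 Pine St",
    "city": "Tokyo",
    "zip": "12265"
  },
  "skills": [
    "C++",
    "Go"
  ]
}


Query: address.street
Path: address -> street
Value: 164 Pine St

164 Pine St


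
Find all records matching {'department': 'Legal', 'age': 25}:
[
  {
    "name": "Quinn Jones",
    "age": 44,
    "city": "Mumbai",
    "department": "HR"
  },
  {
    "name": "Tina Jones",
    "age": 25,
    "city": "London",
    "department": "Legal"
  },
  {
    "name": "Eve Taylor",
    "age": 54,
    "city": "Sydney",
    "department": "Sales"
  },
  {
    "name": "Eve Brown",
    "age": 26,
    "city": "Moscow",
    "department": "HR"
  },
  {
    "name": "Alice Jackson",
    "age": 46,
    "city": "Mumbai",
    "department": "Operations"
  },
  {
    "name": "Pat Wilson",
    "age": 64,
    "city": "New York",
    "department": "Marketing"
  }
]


Search criteria: {'department': 'Legal', 'age': 25}

Checking 6 records:
  Quinn Jones: {department: HR, age: 44}
  Tina Jones: {department: Legal, age: 25} <-- MATCH
  Eve Taylor: {department: Sales, age: 54}
  Eve Brown: {department: HR, age: 26}
  Alice Jackson: {department: Operations, age: 46}
  Pat Wilson: {department: Marketing, age: 64}

Matches: ["Tina Jones"]

["Tina Jones"]


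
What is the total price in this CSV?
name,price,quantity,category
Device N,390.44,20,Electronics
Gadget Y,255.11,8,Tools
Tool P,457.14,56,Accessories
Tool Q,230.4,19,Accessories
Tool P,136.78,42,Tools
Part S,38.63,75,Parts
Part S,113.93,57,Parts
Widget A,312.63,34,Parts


Computing total price:
Values: [390.44, 255.11, 457.14, 230.4, 136.78, 38.63, 113.93, 312.63]
Sum = 1935.06

1935.06


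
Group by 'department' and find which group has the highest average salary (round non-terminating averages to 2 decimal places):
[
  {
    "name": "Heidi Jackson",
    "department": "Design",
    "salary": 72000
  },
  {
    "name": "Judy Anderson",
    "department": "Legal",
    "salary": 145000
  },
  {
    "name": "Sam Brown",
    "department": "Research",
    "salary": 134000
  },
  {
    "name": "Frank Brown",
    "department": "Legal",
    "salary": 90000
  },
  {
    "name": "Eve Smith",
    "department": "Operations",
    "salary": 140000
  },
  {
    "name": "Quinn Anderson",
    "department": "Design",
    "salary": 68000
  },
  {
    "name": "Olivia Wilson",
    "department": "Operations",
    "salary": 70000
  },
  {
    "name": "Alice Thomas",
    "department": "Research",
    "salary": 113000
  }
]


Group by: department

Groups:
  Design: 2 people, avg salary = 140000/2 = $70000
  Legal: 2 people, avg salary = 235000/2 = $117500
  Operations: 2 people, avg salary = 210000/2 = $105000
  Research: 2 people, avg salary = 247000/2 = $123500

Highest average salary: Research ($123500)

Research ($123500)


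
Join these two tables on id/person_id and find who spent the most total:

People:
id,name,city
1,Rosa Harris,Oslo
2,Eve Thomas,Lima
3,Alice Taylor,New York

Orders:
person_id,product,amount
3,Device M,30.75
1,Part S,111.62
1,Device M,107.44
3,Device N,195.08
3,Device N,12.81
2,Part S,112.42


Join on: people.id = orders.person_id

Joined rows:
  Alice Taylor (New York) bought Device M for $30.75
  Rosa Harris (Oslo) bought Part S for $111.62
  Rosa Harris (Oslo) bought Device M for $107.44
  Alice Taylor (New York) bought Device N for $195.08
  Alice Taylor (New York) bought Device N for $12.81
  Eve Thomas (Lima) bought Part S for $112.42

Total per person:
  Alice Taylor: $238.64
  Rosa Harris: $219.06
  Eve Thomas: $112.42

Top spender: Alice Taylor ($238.64)

Alice Taylor ($238.64)


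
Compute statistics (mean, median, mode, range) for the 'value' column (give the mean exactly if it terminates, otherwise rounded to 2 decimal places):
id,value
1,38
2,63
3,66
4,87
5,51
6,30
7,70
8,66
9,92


Data: [38, 63, 66, 87, 51, 30, 70, 66, 92]
Count: 9
Sum: 563
Mean: 563/9 ≈ 62.56 (rounded to 2 decimal places)
Sorted: [30, 38, 51, 63, 66, 66, 70, 87, 92]
Median: 66.0
Mode: 66 (2 times)
Range: 92 - 30 = 62
Min: 30, Max: 92

mean≈62.56, median=66.0, mode=66, range=62


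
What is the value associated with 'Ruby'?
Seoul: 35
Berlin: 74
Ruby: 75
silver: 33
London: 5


Looking up key 'Ruby'
Value: 75

75


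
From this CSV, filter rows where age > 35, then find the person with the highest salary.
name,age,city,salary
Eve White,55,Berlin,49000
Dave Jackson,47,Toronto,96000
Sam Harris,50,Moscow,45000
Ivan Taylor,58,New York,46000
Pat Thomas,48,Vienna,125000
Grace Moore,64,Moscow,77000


Filter: age > 35
Sort by: salary (descending)

Filtered records (6):
  Pat Thomas, age 48, salary $125000
  Dave Jackson, age 47, salary $96000
  Grace Moore, age 64, salary $77000
  Eve White, age 55, salary $49000
  Ivan Taylor, age 58, salary $46000
  Sam Harris, age 50, salary $45000

Highest salary: Pat Thomas ($125000)

Pat Thomas


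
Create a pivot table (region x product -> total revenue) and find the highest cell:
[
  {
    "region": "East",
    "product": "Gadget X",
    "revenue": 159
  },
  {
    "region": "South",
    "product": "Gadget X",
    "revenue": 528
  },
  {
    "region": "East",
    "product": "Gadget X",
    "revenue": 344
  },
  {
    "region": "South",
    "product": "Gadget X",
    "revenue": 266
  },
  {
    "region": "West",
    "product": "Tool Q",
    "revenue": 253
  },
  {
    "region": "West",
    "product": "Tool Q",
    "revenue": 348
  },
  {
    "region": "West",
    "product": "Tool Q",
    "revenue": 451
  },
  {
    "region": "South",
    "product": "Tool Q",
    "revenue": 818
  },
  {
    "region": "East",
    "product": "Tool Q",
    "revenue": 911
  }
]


Pivot: region (rows) x product (columns) -> total revenue

     Gadget X      Tool Q      
East           503           911  
South          794           818  
West             0          1052  

Highest: West / Tool Q = $1052

West / Tool Q = $1052


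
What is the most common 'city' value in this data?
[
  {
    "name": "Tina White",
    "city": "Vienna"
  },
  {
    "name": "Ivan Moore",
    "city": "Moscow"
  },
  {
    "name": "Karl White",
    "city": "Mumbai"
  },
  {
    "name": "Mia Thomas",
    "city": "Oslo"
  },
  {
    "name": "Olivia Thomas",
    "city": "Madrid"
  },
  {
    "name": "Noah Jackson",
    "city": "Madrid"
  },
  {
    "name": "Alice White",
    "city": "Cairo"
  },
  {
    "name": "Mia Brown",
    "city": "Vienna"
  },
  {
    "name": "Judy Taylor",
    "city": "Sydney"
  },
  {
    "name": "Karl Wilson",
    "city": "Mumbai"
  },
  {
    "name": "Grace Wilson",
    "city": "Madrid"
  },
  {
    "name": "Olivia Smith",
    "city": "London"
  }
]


Counting 'city' values across 12 records:

  Madrid: 3 ###
  Vienna: 2 ##
  Mumbai: 2 ##
  Moscow: 1 #
  Oslo: 1 #
  Cairo: 1 #
  Sydney: 1 #
  London: 1 #

Most common: Madrid (3 times)

Madrid (3 times)


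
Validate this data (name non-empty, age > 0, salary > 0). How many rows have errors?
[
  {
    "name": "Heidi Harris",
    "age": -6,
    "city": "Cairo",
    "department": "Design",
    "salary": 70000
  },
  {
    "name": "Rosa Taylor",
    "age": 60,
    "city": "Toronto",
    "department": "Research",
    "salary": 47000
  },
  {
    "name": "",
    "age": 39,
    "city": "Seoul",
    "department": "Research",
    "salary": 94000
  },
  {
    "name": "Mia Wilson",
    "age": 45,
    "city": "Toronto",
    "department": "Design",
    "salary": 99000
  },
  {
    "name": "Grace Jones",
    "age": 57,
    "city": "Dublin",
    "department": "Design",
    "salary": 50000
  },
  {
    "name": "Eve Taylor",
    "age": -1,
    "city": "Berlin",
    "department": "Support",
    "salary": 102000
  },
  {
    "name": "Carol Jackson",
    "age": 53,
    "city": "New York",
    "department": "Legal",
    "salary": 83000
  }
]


Validating 7 records:
Rules: name non-empty, age > 0, salary > 0

  Row 1 (Heidi Harris): negative age: -6
  Row 2 (Rosa Taylor): OK
  Row 3 (???): empty name
  Row 4 (Mia Wilson): OK
  Row 5 (Grace Jones): OK
  Row 6 (Eve Taylor): negative age: -1
  Row 7 (Carol Jackson): OK

Total errors: 3

3 errors


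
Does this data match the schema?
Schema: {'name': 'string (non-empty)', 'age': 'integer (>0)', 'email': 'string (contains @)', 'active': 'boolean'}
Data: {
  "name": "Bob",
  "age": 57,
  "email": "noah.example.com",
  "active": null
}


Validating each field against schema:
  name: OK (non-empty string)
  age: OK (positive integer)
  email: FAIL ("noah.example.com" does not contain @)
  active: FAIL (null is not a boolean)

Result: INVALID (2 errors: email, active)

INVALID (2 errors: email, active)


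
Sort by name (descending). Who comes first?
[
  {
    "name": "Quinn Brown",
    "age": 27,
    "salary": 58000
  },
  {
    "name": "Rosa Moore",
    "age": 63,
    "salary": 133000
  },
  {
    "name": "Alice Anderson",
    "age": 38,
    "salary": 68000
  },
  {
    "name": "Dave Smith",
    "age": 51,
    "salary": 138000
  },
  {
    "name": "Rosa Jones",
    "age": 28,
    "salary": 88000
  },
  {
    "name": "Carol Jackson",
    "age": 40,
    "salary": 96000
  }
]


Sort by: name (descending)

Sorted order:
  1. Rosa Moore (name = Rosa Moore)
  2. Rosa Jones (name = Rosa Jones)
  3. Quinn Brown (name = Quinn Brown)
  4. Dave Smith (name = Dave Smith)
  5. Carol Jackson (name = Carol Jackson)
  6. Alice Anderson (name = Alice Anderson)

First: Rosa Moore

Rosa Moore


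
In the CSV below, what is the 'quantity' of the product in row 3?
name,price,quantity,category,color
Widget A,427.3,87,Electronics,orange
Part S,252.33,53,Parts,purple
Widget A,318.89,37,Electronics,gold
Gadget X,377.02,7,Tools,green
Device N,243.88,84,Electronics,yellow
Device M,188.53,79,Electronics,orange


Query: Row 3 ('Widget A'), column 'quantity'
Value: 37

37


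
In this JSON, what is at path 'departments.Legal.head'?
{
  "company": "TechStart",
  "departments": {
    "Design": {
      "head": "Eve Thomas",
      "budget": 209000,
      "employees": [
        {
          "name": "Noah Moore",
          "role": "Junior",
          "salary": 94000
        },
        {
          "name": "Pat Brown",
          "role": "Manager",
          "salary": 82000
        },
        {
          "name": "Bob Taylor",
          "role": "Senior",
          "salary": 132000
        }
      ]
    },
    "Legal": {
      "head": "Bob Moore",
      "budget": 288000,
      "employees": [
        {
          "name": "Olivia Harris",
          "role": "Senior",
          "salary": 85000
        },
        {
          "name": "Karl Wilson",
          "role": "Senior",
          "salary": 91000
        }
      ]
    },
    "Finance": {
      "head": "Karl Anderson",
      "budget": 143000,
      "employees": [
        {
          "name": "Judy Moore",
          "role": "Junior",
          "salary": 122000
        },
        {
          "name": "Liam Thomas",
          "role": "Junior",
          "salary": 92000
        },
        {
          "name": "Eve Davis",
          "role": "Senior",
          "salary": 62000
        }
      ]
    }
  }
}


Path: departments.Legal.head

Navigate:
  -> departments
  -> Legal
  -> head = 'Bob Moore'

Bob Moore


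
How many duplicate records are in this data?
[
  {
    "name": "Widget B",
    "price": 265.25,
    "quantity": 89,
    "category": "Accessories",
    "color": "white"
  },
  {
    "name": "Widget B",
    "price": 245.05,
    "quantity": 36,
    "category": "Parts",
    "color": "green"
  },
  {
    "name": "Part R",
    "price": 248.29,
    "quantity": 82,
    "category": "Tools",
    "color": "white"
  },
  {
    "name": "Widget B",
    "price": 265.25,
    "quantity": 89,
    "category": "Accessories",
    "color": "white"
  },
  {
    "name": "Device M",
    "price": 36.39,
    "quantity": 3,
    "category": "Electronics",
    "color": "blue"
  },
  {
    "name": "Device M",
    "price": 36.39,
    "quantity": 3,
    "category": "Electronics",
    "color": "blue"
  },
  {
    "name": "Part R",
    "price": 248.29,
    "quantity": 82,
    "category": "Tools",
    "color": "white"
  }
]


Checking 7 records for duplicates:

  Row 1: Widget B ($265.25, qty 89)
  Row 2: Widget B ($245.05, qty 36)
  Row 3: Part R ($248.29, qty 82)
  Row 4: Widget B ($265.25, qty 89) <-- DUPLICATE
  Row 5: Device M ($36.39, qty 3)
  Row 6: Device M ($36.39, qty 3) <-- DUPLICATE
  Row 7: Part R ($248.29, qty 82) <-- DUPLICATE

Duplicates found: 3
Unique records: 4

3 duplicates, 4 unique


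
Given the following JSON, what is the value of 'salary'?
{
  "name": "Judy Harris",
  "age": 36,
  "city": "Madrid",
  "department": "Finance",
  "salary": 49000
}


Looking up field 'salary'
Value: 49000

49000


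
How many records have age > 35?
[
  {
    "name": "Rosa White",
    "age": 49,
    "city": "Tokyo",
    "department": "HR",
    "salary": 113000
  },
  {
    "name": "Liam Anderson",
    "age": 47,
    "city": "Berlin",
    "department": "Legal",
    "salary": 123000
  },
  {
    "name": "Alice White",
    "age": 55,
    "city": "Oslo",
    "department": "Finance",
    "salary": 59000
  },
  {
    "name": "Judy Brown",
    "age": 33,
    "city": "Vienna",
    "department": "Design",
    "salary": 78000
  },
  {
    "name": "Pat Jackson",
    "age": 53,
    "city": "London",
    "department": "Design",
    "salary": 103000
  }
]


Data: 5 records
Condition: age > 35

Checking each record:
  Rosa White: 49 MATCH
  Liam Anderson: 47 MATCH
  Alice White: 55 MATCH
  Judy Brown: 33
  Pat Jackson: 53 MATCH

Count: 4

4


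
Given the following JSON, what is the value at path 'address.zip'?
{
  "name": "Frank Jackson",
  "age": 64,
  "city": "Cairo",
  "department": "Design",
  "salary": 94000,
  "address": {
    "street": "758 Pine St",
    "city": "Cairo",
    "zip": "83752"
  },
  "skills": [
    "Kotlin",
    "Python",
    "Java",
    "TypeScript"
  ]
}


Query: address.zip
Path: address -> zip
Value: 83752

83752


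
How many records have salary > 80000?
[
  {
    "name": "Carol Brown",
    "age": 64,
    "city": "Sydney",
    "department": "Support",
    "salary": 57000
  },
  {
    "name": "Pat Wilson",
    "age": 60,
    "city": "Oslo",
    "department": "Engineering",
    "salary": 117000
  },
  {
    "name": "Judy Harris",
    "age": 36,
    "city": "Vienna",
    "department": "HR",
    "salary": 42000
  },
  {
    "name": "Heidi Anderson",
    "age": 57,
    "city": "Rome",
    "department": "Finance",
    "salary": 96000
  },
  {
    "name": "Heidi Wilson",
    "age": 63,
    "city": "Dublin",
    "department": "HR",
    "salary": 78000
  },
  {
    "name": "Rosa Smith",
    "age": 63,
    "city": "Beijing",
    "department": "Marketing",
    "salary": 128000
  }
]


Data: 6 records
Condition: salary > 80000

Checking each record:
  Carol Brown: 57000
  Pat Wilson: 117000 MATCH
  Judy Harris: 42000
  Heidi Anderson: 96000 MATCH
  Heidi Wilson: 78000
  Rosa Smith: 128000 MATCH

Count: 3

3


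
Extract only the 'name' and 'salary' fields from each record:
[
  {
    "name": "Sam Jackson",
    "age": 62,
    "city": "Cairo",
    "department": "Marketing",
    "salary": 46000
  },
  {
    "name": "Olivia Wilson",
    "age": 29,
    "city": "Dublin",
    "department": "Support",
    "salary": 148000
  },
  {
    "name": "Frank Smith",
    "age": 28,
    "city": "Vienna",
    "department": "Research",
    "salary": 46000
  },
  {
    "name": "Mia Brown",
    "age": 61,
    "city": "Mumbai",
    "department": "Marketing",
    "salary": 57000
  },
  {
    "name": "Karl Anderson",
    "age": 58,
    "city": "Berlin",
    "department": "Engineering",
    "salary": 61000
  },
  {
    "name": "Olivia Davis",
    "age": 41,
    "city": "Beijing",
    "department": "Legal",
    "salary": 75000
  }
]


Original: 6 records with fields: name, age, city, department, salary
Keep: ['name', 'salary']
Drop: ['age', 'city', 'department']
Result: 6 records, 2 fields each

[
  {
    "name": "Sam Jackson",
    "salary": 46000
  },
  {
    "name": "Olivia Wilson",
    "salary": 148000
  },
  {
    "name": "Frank Smith",
    "salary": 46000
  },
  {
    "name": "Mia Brown",
    "salary": 57000
  },
  {
    "name": "Karl Anderson",
    "salary": 61000
  },
  {
    "name": "Olivia Davis",
    "salary": 75000
  }
]


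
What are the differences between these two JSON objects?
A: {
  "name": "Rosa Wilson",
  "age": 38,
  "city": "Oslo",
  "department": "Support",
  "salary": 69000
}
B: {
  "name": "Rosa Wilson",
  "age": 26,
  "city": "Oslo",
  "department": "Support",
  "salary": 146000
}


Comparing each field (in key order):
  name: same
  age: DIFFERENT
  city: same
  department: same
  salary: DIFFERENT
Differences:
  age: 38 -> 26
  salary: 69000 -> 146000

2 field(s) changed

2 changes: age, salary


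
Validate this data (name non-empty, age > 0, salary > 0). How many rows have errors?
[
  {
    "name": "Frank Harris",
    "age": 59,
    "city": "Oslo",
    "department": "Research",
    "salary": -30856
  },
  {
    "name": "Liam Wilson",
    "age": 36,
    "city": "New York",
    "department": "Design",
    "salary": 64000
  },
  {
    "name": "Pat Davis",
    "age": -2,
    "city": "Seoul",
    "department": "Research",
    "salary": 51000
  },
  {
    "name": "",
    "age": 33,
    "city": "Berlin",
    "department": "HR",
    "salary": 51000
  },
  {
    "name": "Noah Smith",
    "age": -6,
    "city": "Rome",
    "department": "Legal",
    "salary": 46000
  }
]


Validating 5 records:
Rules: name non-empty, age > 0, salary > 0

  Row 1 (Frank Harris): negative salary: -30856
  Row 2 (Liam Wilson): OK
  Row 3 (Pat Davis): negative age: -2
  Row 4 (???): empty name
  Row 5 (Noah Smith): negative age: -6

Total errors: 4

4 errors


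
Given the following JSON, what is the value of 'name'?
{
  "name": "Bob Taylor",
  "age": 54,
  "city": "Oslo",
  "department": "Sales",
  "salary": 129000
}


Looking up field 'name'
Value: Bob Taylor

Bob Taylor


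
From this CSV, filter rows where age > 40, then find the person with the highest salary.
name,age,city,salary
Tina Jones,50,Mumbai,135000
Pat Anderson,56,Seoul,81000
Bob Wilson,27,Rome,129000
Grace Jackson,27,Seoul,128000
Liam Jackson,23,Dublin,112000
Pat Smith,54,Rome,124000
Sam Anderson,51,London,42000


Filter: age > 40
Sort by: salary (descending)

Filtered records (4):
  Tina Jones, age 50, salary $135000
  Pat Smith, age 54, salary $124000
  Pat Anderson, age 56, salary $81000
  Sam Anderson, age 51, salary $42000

Highest salary: Tina Jones ($135000)

Tina Jones


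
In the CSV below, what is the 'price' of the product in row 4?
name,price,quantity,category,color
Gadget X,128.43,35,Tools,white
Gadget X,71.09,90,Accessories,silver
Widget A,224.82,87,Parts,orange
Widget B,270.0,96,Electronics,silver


Query: Row 4 ('Widget B'), column 'price'
Value: 270.0

270.0


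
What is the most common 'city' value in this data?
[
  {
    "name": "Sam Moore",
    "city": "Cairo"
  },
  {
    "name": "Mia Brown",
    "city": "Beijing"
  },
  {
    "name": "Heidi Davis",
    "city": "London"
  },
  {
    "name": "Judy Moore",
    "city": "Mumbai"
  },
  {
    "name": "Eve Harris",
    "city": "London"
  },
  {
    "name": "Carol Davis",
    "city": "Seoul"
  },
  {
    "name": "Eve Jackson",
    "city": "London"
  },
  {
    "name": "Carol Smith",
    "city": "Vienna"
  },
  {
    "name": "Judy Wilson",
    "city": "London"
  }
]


Counting 'city' values across 9 records:

  London: 4 ####
  Cairo: 1 #
  Beijing: 1 #
  Mumbai: 1 #
  Seoul: 1 #
  Vienna: 1 #

Most common: London (4 times)

London (4 times)


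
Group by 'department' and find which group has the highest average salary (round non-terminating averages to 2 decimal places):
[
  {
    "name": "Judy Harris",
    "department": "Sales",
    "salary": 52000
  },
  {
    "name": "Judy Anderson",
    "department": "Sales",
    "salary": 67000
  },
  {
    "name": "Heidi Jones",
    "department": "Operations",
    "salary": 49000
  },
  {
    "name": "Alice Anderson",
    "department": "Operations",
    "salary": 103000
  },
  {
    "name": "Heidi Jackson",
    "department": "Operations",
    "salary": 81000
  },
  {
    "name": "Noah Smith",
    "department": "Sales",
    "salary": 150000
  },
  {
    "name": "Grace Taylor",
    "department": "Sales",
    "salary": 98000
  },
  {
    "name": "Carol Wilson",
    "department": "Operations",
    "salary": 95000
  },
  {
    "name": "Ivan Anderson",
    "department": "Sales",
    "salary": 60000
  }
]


Group by: department

Groups:
  Operations: 4 people, avg salary = 328000/4 = $82000
  Sales: 5 people, avg salary = 427000/5 = $85400

Highest average salary: Sales ($85400)

Sales ($85400)


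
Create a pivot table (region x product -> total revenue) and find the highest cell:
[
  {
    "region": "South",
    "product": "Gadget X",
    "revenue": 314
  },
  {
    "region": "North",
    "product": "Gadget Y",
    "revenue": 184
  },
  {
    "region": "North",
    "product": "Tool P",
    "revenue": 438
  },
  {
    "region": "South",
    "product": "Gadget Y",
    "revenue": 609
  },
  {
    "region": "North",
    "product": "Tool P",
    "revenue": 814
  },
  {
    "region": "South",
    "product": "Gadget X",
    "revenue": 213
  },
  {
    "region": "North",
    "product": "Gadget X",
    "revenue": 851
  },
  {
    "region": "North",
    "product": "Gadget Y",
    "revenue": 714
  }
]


Pivot: region (rows) x product (columns) -> total revenue

     Gadget X      Gadget Y      Tool P      
North          851           898          1252  
South          527           609             0  

Highest: North / Tool P = $1252

North / Tool P = $1252


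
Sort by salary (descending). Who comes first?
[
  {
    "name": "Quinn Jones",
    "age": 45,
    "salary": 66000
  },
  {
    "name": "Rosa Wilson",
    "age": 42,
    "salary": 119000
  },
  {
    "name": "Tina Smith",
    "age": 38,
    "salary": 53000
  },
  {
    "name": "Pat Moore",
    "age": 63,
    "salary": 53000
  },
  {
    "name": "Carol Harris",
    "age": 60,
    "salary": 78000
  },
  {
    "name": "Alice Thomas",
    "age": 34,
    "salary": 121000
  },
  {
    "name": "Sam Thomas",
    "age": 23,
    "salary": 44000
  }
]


Sort by: salary (descending)

Sorted order:
  1. Alice Thomas (salary = 121000)
  2. Rosa Wilson (salary = 119000)
  3. Carol Harris (salary = 78000)
  4. Quinn Jones (salary = 66000)
  5. Tina Smith (salary = 53000)
  6. Pat Moore (salary = 53000)
  7. Sam Thomas (salary = 44000)

First: Alice Thomas

Alice Thomas


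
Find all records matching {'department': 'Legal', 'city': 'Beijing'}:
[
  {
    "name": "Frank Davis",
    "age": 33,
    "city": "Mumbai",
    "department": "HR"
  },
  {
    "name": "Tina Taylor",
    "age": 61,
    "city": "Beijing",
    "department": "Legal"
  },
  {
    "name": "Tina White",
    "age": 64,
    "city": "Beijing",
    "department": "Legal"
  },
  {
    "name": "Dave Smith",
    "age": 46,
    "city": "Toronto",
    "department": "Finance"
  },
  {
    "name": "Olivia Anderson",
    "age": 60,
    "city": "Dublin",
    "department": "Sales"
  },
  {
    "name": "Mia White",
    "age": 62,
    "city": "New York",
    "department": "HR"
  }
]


Search criteria: {'department': 'Legal', 'city': 'Beijing'}

Checking 6 records:
  Frank Davis: {department: HR, city: Mumbai}
  Tina Taylor: {department: Legal, city: Beijing} <-- MATCH
  Tina White: {department: Legal, city: Beijing} <-- MATCH
  Dave Smith: {department: Finance, city: Toronto}
  Olivia Anderson: {department: Sales, city: Dublin}
  Mia White: {department: HR, city: New York}

Matches: ["Tina Taylor", "Tina White"]

["Tina Taylor", "Tina White"]


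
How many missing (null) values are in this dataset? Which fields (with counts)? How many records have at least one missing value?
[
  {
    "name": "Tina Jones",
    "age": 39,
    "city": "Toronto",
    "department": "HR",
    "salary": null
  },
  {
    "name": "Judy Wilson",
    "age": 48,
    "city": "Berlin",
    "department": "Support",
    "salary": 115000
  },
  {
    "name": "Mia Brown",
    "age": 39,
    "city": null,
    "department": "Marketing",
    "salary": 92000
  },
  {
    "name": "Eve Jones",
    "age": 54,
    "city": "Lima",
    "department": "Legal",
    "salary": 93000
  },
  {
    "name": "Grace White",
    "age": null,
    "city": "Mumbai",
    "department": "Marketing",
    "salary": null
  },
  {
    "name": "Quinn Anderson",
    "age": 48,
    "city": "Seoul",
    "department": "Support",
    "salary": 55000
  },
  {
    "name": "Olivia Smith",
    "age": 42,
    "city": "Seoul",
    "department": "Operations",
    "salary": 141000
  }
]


Checking for missing (null) values in 7 records:

  Tina Jones: salary
  Judy Wilson: complete
  Mia Brown: city
  Eve Jones: complete
  Grace White: age, salary
  Quinn Anderson: complete
  Olivia Smith: complete

Per field:
  name: 0 missing
  age: 1 missing
  city: 1 missing
  department: 0 missing
  salary: 2 missing

Total missing values: 4
Records with any missing: 3

4 missing values (age: 1, city: 1, salary: 2); 3 incomplete records


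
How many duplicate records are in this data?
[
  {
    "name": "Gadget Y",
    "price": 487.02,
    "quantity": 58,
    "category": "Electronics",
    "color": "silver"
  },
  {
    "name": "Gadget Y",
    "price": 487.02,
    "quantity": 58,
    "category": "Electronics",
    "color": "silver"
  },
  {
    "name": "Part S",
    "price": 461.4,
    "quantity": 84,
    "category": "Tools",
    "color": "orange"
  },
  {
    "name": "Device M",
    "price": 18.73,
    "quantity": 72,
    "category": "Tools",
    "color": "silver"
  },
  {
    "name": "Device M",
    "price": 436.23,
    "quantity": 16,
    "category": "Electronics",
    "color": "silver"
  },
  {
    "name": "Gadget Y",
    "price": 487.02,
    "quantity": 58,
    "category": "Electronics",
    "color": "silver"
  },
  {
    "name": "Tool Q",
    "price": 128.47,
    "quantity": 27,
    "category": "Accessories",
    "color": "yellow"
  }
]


Checking 7 records for duplicates:

  Row 1: Gadget Y ($487.02, qty 58)
  Row 2: Gadget Y ($487.02, qty 58) <-- DUPLICATE
  Row 3: Part S ($461.4, qty 84)
  Row 4: Device M ($18.73, qty 72)
  Row 5: Device M ($436.23, qty 16)
  Row 6: Gadget Y ($487.02, qty 58) <-- DUPLICATE
  Row 7: Tool Q ($128.47, qty 27)

Duplicates found: 2
Unique records: 5

2 duplicates, 5 unique


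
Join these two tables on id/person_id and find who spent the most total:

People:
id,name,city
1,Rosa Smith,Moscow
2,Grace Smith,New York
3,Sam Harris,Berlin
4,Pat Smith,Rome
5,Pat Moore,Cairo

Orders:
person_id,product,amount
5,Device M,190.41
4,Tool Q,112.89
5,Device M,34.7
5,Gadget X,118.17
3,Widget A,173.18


Join on: people.id = orders.person_id

Joined rows:
  Pat Moore (Cairo) bought Device M for $190.41
  Pat Smith (Rome) bought Tool Q for $112.89
  Pat Moore (Cairo) bought Device M for $34.7
  Pat Moore (Cairo) bought Gadget X for $118.17
  Sam Harris (Berlin) bought Widget A for $173.18

Total per person:
  Pat Moore: $343.28
  Sam Harris: $173.18
  Pat Smith: $112.89

Top spender: Pat Moore ($343.28)

Pat Moore ($343.28)


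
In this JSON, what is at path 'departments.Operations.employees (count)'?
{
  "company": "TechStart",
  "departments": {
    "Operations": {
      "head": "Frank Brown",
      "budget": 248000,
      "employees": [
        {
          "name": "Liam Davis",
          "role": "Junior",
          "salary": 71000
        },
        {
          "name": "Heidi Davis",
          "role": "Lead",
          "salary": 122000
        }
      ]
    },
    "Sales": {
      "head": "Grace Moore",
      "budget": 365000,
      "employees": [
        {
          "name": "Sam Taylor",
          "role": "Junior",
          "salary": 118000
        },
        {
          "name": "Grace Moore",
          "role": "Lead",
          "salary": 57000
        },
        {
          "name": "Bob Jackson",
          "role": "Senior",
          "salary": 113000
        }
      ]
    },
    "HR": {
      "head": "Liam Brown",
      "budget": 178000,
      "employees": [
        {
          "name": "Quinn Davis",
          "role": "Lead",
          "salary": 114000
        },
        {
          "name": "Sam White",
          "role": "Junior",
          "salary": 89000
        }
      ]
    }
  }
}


Path: departments.Operations.employees (count)

Navigate:
  -> departments
  -> Operations
  -> employees (array, length 2)

2


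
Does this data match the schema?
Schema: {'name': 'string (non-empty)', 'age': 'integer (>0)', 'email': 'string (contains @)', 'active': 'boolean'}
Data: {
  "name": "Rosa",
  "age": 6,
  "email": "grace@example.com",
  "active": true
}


Validating each field against schema:
  name: OK (non-empty string)
  age: OK (positive integer)
  email: OK (string with @)
  active: OK (boolean)

Result: VALID

VALID


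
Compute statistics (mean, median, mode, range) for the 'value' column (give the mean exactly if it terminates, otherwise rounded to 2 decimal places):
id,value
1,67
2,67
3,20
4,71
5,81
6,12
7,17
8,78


Data: [67, 67, 20, 71, 81, 12, 17, 78]
Count: 8
Sum: 413
Mean: 413/8 = 51.625
Sorted: [12, 17, 20, 67, 67, 71, 78, 81]
Median: 67.0
Mode: 67 (2 times)
Range: 81 - 12 = 69
Min: 12, Max: 81

mean=51.625, median=67.0, mode=67, range=69


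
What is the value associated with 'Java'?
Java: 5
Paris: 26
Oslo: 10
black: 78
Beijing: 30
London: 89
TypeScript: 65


Looking up key 'Java'
Value: 5

5


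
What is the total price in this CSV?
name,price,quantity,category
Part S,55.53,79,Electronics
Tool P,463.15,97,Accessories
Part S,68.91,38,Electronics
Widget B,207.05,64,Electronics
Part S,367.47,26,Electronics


Computing total price:
Values: [55.53, 463.15, 68.91, 207.05, 367.47]
Sum = 1162.11

1162.11


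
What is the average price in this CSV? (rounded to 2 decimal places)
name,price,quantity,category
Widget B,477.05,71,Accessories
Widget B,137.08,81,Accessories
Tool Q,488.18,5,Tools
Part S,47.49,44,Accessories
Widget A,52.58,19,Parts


Computing average price:
Values: [477.05, 137.08, 488.18, 47.49, 52.58]
Sum = 1202.38
Count = 5
Average = 1202.38/5 = 240.476 exactly -> 240.48 (rounded half-up to 2 decimal places)

240.48


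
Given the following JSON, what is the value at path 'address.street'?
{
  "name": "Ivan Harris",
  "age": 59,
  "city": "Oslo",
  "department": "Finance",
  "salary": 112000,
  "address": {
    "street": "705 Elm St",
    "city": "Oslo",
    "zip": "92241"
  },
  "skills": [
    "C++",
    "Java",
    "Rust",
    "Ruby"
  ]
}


Query: address.street
Path: address -> street
Value: 705 Elm St

705 Elm St


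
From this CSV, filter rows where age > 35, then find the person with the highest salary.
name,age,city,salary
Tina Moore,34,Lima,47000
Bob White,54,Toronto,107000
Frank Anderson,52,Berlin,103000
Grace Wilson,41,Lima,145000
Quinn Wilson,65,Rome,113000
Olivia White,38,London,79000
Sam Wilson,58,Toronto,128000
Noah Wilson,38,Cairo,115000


Filter: age > 35
Sort by: salary (descending)

Filtered records (7):
  Grace Wilson, age 41, salary $145000
  Sam Wilson, age 58, salary $128000
  Noah Wilson, age 38, salary $115000
  Quinn Wilson, age 65, salary $113000
  Bob White, age 54, salary $107000
  Frank Anderson, age 52, salary $103000
  Olivia White, age 38, salary $79000

Highest salary: Grace Wilson ($145000)

Grace Wilson


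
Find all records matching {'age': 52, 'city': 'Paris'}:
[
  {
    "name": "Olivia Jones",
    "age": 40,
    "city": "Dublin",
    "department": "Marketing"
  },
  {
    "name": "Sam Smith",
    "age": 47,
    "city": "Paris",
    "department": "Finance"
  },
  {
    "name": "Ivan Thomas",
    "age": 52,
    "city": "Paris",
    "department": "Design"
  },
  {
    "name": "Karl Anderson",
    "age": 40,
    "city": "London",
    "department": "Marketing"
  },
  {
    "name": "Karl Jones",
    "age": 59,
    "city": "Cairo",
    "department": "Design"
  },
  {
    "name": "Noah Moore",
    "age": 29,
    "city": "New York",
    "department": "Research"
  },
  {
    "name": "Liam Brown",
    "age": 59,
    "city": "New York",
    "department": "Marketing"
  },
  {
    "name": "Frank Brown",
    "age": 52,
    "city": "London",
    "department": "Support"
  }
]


Search criteria: {'age': 52, 'city': 'Paris'}

Checking 8 records:
  Olivia Jones: {age: 40, city: Dublin}
  Sam Smith: {age: 47, city: Paris}
  Ivan Thomas: {age: 52, city: Paris} <-- MATCH
  Karl Anderson: {age: 40, city: London}
  Karl Jones: {age: 59, city: Cairo}
  Noah Moore: {age: 29, city: New York}
  Liam Brown: {age: 59, city: New York}
  Frank Brown: {age: 52, city: London}

Matches: ["Ivan Thomas"]

["Ivan Thomas"]


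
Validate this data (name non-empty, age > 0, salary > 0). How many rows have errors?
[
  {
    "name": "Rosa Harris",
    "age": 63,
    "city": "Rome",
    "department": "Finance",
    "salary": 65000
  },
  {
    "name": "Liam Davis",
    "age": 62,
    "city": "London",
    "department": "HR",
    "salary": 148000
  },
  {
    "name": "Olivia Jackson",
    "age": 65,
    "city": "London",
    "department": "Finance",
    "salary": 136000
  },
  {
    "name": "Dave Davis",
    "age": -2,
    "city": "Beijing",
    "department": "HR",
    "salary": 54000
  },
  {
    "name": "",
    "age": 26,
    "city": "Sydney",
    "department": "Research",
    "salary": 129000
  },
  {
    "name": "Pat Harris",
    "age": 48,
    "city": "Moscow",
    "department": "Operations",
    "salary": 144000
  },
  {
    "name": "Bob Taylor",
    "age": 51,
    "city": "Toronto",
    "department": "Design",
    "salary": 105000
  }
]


Validating 7 records:
Rules: name non-empty, age > 0, salary > 0

  Row 1 (Rosa Harris): OK
  Row 2 (Liam Davis): OK
  Row 3 (Olivia Jackson): OK
  Row 4 (Dave Davis): negative age: -2
  Row 5 (???): empty name
  Row 6 (Pat Harris): OK
  Row 7 (Bob Taylor): OK

Total errors: 2

2 errors
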